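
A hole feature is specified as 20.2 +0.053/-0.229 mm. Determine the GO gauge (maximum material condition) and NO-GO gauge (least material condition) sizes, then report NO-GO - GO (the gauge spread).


GO = nominal - lower_tol (smallest hole = maximum material condition)
GO = 20.2 - 0.229 = 19.971
NO-GO = nominal + upper_tol (largest hole = least material condition)
NO-GO = 20.2 + 0.053 = 20.253
spread = NO-GO - GO = 20.253 - 19.971 = 0.2820

0.2820


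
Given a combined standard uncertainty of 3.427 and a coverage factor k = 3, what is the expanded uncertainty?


U = k * uc
U = 3 * 3.427
U = 10.2810

10.2810


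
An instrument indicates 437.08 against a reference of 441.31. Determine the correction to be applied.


Correction = standard - reading
= 441.31 - 437.08
= 4.2300

4.2300


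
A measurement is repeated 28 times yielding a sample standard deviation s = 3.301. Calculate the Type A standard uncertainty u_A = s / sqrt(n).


u_A = s / sqrt(n)
u_A = 3.301 / sqrt(28)
u_A = 3.301 / 5.2915026
u_A = 0.6238

0.6238


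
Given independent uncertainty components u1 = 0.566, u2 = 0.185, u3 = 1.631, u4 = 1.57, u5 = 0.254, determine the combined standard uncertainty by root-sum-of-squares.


uc = sqrt(0.566^2 + 0.185^2 + 1.631^2 + 1.57^2 + 0.254^2)
uc = sqrt(5.544158)
uc = 2.3546

2.3546


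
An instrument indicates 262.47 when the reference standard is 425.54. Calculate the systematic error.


Systematic error = measured - true
= 262.47 - 425.54
= -163.0700

-163.0700


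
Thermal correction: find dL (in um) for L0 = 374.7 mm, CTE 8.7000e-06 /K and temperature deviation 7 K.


dL = L * alpha * dT
= 374.7 * 8.7000e-06 * 7
= 0.0228192 mm
dL_um = 0.0228192 * 1000 = 22.8192 um

22.8192


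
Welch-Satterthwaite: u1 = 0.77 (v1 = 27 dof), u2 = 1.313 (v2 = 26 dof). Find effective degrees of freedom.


uc = sqrt(u1^2 + u2^2) = sqrt(0.77^2 + 1.313^2) = 1.5221265
v_eff = uc^4 / (u1^4/v1 + u2^4/v2)
= 1.5221265^4 / (0.77^4/27 + 1.313^4/26)
= 5.3678823 / 0.12733
v_eff = 42.1572

42.1572


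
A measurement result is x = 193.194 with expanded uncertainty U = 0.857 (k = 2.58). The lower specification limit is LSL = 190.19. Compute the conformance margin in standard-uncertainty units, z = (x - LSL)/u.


u = U / k = 0.857 / 2.58 = 0.33217054
margin = |LSL - x| = |190.19 - 193.194| = 3.004
z = margin / u = 3.004 / 0.33217054
z = 9.0435

9.0435


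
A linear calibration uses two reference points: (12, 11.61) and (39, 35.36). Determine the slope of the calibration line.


slope = (y2 - y1) / (x2 - x1)
= (35.36 - 11.61) / (39 - 12)
= 23.7500 / 27
= 0.8796

0.8796


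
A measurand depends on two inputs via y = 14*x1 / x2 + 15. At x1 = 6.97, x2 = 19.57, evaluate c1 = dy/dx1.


y = 14*x1 / x2 + 15
dy/dx1 = 14/x2
Evaluate at x2 = 19.57: c1 = 14 / 19.57
c1 = 0.7154

0.7154


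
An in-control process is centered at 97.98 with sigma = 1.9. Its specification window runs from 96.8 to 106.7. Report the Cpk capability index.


Cpu = (USL - mean) / (3*sigma) = (106.7 - 97.98) / (3*1.9) = 1.5298
Cpl = (mean - LSL) / (3*sigma) = (97.98 - 96.8) / (3*1.9) = 0.2070
Cpk = min(Cpu, Cpl) = 0.2070

0.2070


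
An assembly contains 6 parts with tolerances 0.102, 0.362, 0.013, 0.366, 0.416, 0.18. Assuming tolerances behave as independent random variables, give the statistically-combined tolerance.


RSS = sqrt(0.102^2 + 0.362^2 + 0.013^2 + 0.366^2 + 0.416^2 + 0.18^2)
= sqrt(0.481029)
= 0.6936

0.6936


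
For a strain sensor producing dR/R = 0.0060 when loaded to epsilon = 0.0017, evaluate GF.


GF = (dR/R) / epsilon
= 0.0060 / 0.0017
= 3.5294

3.5294


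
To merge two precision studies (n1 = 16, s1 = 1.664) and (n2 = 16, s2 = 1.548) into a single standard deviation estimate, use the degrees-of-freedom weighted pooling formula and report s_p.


s_p = sqrt(((n1-1)*s1^2 + (n2-1)*s2^2) / (n1+n2-2))
numerator = (16-1)*1.664^2 + (16-1)*1.548^2 = 41.53344 + 35.94456 = 77.478
denominator = 16 + 16 - 2 = 30
s_p^2 = 77.478 / 30 = 2.5826
s_p = sqrt(2.5826) = 1.6070

1.6070


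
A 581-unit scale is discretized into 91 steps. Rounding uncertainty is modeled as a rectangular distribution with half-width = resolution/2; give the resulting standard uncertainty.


resolution = range / divisions
resolution = 581 / 91 = 6.3846154
u_res = resolution / (2*sqrt(3))
u_res = 6.3846154 / 3.4641016
u_res = 1.8431

1.8431


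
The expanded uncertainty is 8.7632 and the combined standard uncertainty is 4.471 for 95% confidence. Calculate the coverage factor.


k = U / uc
k = 8.7632 / 4.471
k = 1.96

1.96


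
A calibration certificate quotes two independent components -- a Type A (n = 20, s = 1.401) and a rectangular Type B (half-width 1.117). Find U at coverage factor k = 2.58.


u_A = s / sqrt(n) = 1.401 / sqrt(20) = 0.31327312
u_B = half_width / sqrt(3) = 1.117 / sqrt(3) = 0.64490025
uc = sqrt(u_A^2 + u_B^2) = sqrt(0.31327312^2 + 0.64490025^2) = 0.7169633
U = k * uc = 2.58 * 0.7169633
U = 1.8498

1.8498


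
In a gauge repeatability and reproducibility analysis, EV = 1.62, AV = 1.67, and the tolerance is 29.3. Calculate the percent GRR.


GRR = sqrt(EV^2 + AV^2) = sqrt(1.62^2 + 1.67^2) = 2.32665
%GRR = GRR / tol * 100 = 2.32665 / 29.3 * 100
%GRR = 7.9408

7.9408


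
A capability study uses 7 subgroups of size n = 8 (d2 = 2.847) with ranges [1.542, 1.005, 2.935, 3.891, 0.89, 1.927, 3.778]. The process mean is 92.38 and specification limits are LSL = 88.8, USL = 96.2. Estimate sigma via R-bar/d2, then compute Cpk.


R_bar = (1.542 + 1.005 + 2.935 + 3.891 + 0.89 + 1.927 + 3.778) / 7 = 2.2811429
sigma = R_bar / d2 = 2.2811429 / 2.847 = 0.80124443
Cp = (USL - LSL)/(6*sigma) = (96.2 - 88.8)/(6*0.80124443) = 1.5393
Cpu = (96.2 - 92.38)/(3*0.80124443) = 1.5892
Cpl = (92.38 - 88.8)/(3*0.80124443) = 1.4893
Cpk = min(Cpu, Cpl) = 1.4893

1.4893


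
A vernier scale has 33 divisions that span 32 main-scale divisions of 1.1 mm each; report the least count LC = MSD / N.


LC = MSD / n_div
= 1.1 / 33
= 0.0333

0.0333


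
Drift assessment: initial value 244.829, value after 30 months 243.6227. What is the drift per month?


rate = (v2 - v1) / months
= (243.6227 - 244.829) / 30
= -1.2063 / 30
= -0.0402

-0.0402


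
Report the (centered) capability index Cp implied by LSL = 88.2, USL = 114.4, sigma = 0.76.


Cp = (USL - LSL) / (6 * sigma)
= (114.4 - 88.2) / (6 * 0.76)
= 26.2000 / 4.5600
= 5.7456

5.7456


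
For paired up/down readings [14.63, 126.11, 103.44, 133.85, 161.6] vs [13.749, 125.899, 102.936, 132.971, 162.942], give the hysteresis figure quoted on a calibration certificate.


|14.63 - 13.749| = 0.8810
|126.11 - 125.899| = 0.2110
|103.44 - 102.936| = 0.5040
|133.85 - 132.971| = 0.8790
|161.6 - 162.942| = 1.3420
hysteresis = max(diffs) = 1.3420

1.3420


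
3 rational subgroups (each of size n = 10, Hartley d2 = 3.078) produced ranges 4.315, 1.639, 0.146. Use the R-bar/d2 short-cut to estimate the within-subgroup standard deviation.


R_bar = (4.315 + 1.639 + 0.146) / 3
R_bar = 6.1 / 3 = 2.0333333
sigma_hat = R_bar / d2 = 2.0333333 / 3.078 = 0.6606

0.6606


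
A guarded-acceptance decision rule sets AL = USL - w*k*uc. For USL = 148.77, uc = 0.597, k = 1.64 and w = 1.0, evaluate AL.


U = k * uc = 1.64 * 0.597 = 0.97908
guard band g = w * U = 1.0 * 0.97908 = 0.97908
AL = USL - g = 148.77 - 0.97908
AL = 147.7909

147.7909


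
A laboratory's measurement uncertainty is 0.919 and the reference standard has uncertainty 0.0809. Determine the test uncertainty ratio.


TUR = u_lab / u_ref
= 0.919 / 0.0809
= 11.3597

11.3597


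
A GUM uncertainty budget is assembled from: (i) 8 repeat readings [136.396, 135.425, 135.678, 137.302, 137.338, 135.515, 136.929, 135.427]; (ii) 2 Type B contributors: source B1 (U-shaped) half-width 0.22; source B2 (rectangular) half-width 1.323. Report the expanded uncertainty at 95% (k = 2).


mean = (136.396 + 135.425 + 135.678 + 137.302 + 137.338 + 135.515 + 136.929 + 135.427) / 8 = 136.25125
s = sqrt(sum((x - mean)^2)/(n-1)) = 0.84499835
u_A = s / sqrt(n) = 0.84499835 / sqrt(8) = 0.29875203
u_B1 = 0.22 / sqrt(2) = 0.15556349
u_B2 = 1.323 / sqrt(3) = 0.76383441
uc = sqrt(0.29875203^2 + 0.15556349^2 + 0.76383441^2) = 0.83480284
U = k * uc = 2 * 0.83480284
U = 1.6696

1.6696


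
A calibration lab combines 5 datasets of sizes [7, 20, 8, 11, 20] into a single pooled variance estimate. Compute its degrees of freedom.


nu = sum_i (n_i - 1)
nu = ((7 - 1) + (20 - 1) + (8 - 1) + (11 - 1) + (20 - 1))
nu = 6 + 19 + 7 + 10 + 19
nu = 61

61


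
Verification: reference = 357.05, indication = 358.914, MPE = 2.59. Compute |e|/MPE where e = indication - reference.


e = indication - reference = 358.914 - 357.05 = 1.8640
|e| = 1.8640
ratio = |e| / MPE = 1.8640 / 2.59
ratio = 0.7197

0.7197


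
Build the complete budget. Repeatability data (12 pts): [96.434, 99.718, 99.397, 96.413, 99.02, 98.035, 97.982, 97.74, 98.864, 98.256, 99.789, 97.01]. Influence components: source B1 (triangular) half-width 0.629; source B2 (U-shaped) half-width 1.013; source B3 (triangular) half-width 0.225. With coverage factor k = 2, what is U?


mean = (96.434 + 99.718 + 99.397 + 96.413 + 99.02 + 98.035 + 97.982 + 97.74 + 98.864 + 98.256 + 99.789 + 97.01) / 12 = 98.2215
s = sqrt(sum((x - mean)^2)/(n-1)) = 1.1827362
u_A = s / sqrt(n) = 1.1827362 / sqrt(12) = 0.34142653
u_B1 = 0.629 / sqrt(6) = 0.25678817
u_B2 = 1.013 / sqrt(2) = 0.71629917
u_B3 = 0.225 / sqrt(6) = 0.091855865
uc = sqrt(0.34142653^2 + 0.25678817^2 + 0.71629917^2 + 0.091855865^2) = 0.83906748
U = k * uc = 2 * 0.83906748
U = 1.6781

1.6781


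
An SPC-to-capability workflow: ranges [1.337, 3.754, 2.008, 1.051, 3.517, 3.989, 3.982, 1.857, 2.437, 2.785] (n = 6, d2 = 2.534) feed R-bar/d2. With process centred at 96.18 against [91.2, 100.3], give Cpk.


R_bar = (1.337 + 3.754 + 2.008 + 1.051 + 3.517 + 3.989 + 3.982 + 1.857 + 2.437 + 2.785) / 10 = 2.6717
sigma = R_bar / d2 = 2.6717 / 2.534 = 1.054341
Cp = (USL - LSL)/(6*sigma) = (100.3 - 91.2)/(6*1.054341) = 1.4385
Cpu = (100.3 - 96.18)/(3*1.054341) = 1.3026
Cpl = (96.18 - 91.2)/(3*1.054341) = 1.5744
Cpk = min(Cpu, Cpl) = 1.3026

1.3026


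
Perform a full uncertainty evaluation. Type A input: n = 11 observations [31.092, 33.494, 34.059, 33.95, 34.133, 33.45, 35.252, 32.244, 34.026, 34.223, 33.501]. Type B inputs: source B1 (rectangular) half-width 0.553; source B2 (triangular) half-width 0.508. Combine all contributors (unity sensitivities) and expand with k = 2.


mean = (31.092 + 33.494 + 34.059 + 33.95 + 34.133 + 33.45 + 35.252 + 32.244 + 34.026 + 34.223 + 33.501) / 11 = 33.584
s = sqrt(sum((x - mean)^2)/(n-1)) = 1.0993407
u_A = s / sqrt(n) = 1.0993407 / sqrt(11) = 0.33146369
u_B1 = 0.553 / sqrt(3) = 0.3192747
u_B2 = 0.508 / sqrt(6) = 0.20739013
uc = sqrt(0.33146369^2 + 0.3192747^2 + 0.20739013^2) = 0.50479221
U = k * uc = 2 * 0.50479221
U = 1.0096

1.0096


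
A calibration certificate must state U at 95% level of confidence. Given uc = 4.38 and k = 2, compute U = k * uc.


U = k * uc
U = 2 * 4.38
U = 8.7600

8.7600


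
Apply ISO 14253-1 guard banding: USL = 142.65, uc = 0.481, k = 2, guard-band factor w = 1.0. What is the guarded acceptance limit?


U = k * uc = 2 * 0.481 = 0.962
guard band g = w * U = 1.0 * 0.962 = 0.962
AL = USL - g = 142.65 - 0.962
AL = 141.6880

141.6880


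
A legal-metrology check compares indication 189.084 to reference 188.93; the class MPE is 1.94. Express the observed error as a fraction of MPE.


e = indication - reference = 189.084 - 188.93 = 0.1540
|e| = 0.1540
ratio = |e| / MPE = 0.1540 / 1.94
ratio = 0.0794

0.0794


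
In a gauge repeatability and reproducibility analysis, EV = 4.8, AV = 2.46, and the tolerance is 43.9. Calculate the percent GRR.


GRR = sqrt(EV^2 + AV^2) = sqrt(4.8^2 + 2.46^2) = 5.3936629
%GRR = GRR / tol * 100 = 5.3936629 / 43.9 * 100
%GRR = 12.2862

12.2862


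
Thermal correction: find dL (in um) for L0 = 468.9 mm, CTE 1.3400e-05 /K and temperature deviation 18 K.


dL = L * alpha * dT
= 468.9 * 1.3400e-05 * 18
= 0.1130987 mm
dL_um = 0.1130987 * 1000 = 113.0987 um

113.0987


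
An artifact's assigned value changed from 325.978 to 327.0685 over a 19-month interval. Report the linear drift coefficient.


rate = (v2 - v1) / months
= (327.0685 - 325.978) / 19
= 1.0905 / 19
= 0.0574

0.0574


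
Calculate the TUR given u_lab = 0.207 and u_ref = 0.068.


TUR = u_lab / u_ref
= 0.207 / 0.068
= 3.0441

3.0441


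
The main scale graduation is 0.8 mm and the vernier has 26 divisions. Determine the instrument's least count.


LC = MSD / n_div
= 0.8 / 26
= 0.0308

0.0308


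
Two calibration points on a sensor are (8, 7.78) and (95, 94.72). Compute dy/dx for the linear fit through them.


slope = (y2 - y1) / (x2 - x1)
= (94.72 - 7.78) / (95 - 8)
= 86.9400 / 87
= 0.9993

0.9993


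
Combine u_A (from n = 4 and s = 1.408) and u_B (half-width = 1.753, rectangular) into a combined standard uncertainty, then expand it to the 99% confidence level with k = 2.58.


u_A = s / sqrt(n) = 1.408 / sqrt(4) = 0.704
u_B = half_width / sqrt(3) = 1.753 / sqrt(3) = 1.012095
uc = sqrt(u_A^2 + u_B^2) = sqrt(0.704^2 + 1.012095^2) = 1.2328635
U = k * uc = 2.58 * 1.2328635
U = 3.1808

3.1808


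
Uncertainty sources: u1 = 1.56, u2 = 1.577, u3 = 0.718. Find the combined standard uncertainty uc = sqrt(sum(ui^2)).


uc = sqrt(1.56^2 + 1.577^2 + 0.718^2)
uc = sqrt(5.436053)
uc = 2.3315

2.3315


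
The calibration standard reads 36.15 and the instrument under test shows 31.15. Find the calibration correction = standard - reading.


Correction = standard - reading
= 36.15 - 31.15
= 5.0000

5.0000


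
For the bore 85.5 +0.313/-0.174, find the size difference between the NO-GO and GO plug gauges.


GO = nominal - lower_tol (smallest hole = maximum material condition)
GO = 85.5 - 0.174 = 85.326
NO-GO = nominal + upper_tol (largest hole = least material condition)
NO-GO = 85.5 + 0.313 = 85.813
spread = NO-GO - GO = 85.813 - 85.326 = 0.4870

0.4870


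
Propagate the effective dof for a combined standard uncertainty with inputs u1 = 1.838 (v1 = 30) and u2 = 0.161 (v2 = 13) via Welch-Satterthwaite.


uc = sqrt(u1^2 + u2^2) = sqrt(1.838^2 + 0.161^2) = 1.8450379
v_eff = uc^4 / (u1^4/v1 + u2^4/v2)
= 1.8450379^4 / (1.838^4/30 + 0.161^4/13)
= 11.588338 / 0.38046944
v_eff = 30.4580

30.4580


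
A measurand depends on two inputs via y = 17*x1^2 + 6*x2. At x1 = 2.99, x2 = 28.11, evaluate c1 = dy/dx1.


y = 17*x1^2 + 6*x2
dy/dx1 = 2*17*x1
Evaluate at x1 = 2.99: c1 = 34 * 2.99
c1 = 101.6600

101.6600


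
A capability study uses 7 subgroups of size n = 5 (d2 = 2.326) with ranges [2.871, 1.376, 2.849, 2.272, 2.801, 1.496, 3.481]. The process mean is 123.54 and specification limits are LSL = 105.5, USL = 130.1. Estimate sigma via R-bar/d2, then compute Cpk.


R_bar = (2.871 + 1.376 + 2.849 + 2.272 + 2.801 + 1.496 + 3.481) / 7 = 2.4494286
sigma = R_bar / d2 = 2.4494286 / 2.326 = 1.0530647
Cp = (USL - LSL)/(6*sigma) = (130.1 - 105.5)/(6*1.0530647) = 3.8934
Cpu = (130.1 - 123.54)/(3*1.0530647) = 2.0765
Cpl = (123.54 - 105.5)/(3*1.0530647) = 5.7103
Cpk = min(Cpu, Cpl) = 2.0765

2.0765


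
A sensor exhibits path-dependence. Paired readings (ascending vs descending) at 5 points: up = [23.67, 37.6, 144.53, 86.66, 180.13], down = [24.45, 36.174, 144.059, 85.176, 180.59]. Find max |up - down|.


|23.67 - 24.45| = 0.7800
|37.6 - 36.174| = 1.4260
|144.53 - 144.059| = 0.4710
|86.66 - 85.176| = 1.4840
|180.13 - 180.59| = 0.4600
hysteresis = max(diffs) = 1.4840

1.4840


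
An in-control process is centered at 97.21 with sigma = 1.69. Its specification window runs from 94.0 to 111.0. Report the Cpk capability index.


Cpu = (USL - mean) / (3*sigma) = (111.0 - 97.21) / (3*1.69) = 2.7199
Cpl = (mean - LSL) / (3*sigma) = (97.21 - 94.0) / (3*1.69) = 0.6331
Cpk = min(Cpu, Cpl) = 0.6331

0.6331


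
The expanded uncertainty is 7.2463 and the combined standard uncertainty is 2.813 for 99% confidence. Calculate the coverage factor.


k = U / uc
k = 7.2463 / 2.813
k = 2.576

2.576


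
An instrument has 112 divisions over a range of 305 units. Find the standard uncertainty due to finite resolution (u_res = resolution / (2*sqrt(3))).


resolution = range / divisions
resolution = 305 / 112 = 2.7232143
u_res = resolution / (2*sqrt(3))
u_res = 2.7232143 / 3.4641016
u_res = 0.7861

0.7861


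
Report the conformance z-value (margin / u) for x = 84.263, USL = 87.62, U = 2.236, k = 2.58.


u = U / k = 2.236 / 2.58 = 0.86666667
margin = |USL - x| = |87.62 - 84.263| = 3.357
z = margin / u = 3.357 / 0.86666667
z = 3.8735

3.8735


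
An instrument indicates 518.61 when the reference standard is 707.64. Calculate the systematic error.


Systematic error = measured - true
= 518.61 - 707.64
= -189.0300

-189.0300


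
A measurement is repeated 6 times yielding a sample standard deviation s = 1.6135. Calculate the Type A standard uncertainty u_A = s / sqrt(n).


u_A = s / sqrt(n)
u_A = 1.6135 / sqrt(6)
u_A = 1.6135 / 2.4494897
u_A = 0.6587

0.6587


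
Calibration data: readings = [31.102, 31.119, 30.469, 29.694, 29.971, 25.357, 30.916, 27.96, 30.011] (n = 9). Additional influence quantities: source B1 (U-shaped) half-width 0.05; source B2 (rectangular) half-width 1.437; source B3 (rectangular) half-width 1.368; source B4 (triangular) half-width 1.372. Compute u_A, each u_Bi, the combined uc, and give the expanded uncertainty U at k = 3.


mean = (31.102 + 31.119 + 30.469 + 29.694 + 29.971 + 25.357 + 30.916 + 27.96 + 30.011) / 9 = 29.62211111
s = sqrt(sum((x - mean)^2)/(n-1)) = 1.8726328
u_A = s / sqrt(n) = 1.8726328 / sqrt(9) = 0.62421093
u_B1 = 0.05 / sqrt(2) = 0.035355339
u_B2 = 1.437 / sqrt(3) = 0.82965234
u_B3 = 1.368 / sqrt(3) = 0.78981517
u_B4 = 1.372 / sqrt(6) = 0.56011665
uc = sqrt(0.62421093^2 + 0.035355339^2 + 0.82965234^2 + 0.78981517^2 + 0.56011665^2) = 1.4201236
U = k * uc = 3 * 1.4201236
U = 4.2604

4.2604


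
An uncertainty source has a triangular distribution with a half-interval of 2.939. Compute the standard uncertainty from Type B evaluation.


u_B = half_width / sqrt(6)
u_B = 2.939 / 2.4494897
u_B = 1.1998

1.1998


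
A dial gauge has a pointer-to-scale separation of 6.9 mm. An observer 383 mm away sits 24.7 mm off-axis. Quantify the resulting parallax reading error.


error = h * offset / d
= 6.9 * 24.7 / 383
= 0.4450

0.4450


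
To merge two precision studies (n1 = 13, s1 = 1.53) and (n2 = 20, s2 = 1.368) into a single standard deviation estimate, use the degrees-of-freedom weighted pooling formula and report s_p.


s_p = sqrt(((n1-1)*s1^2 + (n2-1)*s2^2) / (n1+n2-2))
numerator = (13-1)*1.53^2 + (20-1)*1.368^2 = 28.0908 + 35.557056 = 63.647856
denominator = 13 + 20 - 2 = 31
s_p^2 = 63.647856 / 31 = 2.0531566
s_p = sqrt(2.0531566) = 1.4329

1.4329


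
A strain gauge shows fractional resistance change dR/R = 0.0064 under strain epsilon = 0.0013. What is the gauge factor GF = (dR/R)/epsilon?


GF = (dR/R) / epsilon
= 0.0064 / 0.0013
= 4.9231

4.9231


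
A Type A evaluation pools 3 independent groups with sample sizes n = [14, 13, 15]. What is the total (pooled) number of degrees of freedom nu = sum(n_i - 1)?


nu = sum_i (n_i - 1)
nu = ((14 - 1) + (13 - 1) + (15 - 1))
nu = 13 + 12 + 14
nu = 39

39


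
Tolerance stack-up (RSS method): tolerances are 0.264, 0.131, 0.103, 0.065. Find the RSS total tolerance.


RSS = sqrt(0.264^2 + 0.131^2 + 0.103^2 + 0.065^2)
= sqrt(0.101691)
= 0.3189

0.3189


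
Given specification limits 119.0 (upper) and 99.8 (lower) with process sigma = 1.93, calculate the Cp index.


Cp = (USL - LSL) / (6 * sigma)
= (119.0 - 99.8) / (6 * 1.93)
= 19.2000 / 11.5800
= 1.6580

1.6580


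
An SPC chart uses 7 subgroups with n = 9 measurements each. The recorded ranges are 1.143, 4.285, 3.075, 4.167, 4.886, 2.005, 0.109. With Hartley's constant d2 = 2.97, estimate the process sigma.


R_bar = (1.143 + 4.285 + 3.075 + 4.167 + 4.886 + 2.005 + 0.109) / 7
R_bar = 19.67 / 7 = 2.81
sigma_hat = R_bar / d2 = 2.81 / 2.97 = 0.9461

0.9461


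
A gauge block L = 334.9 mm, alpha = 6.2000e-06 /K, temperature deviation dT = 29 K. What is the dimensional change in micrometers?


dL = L * alpha * dT
= 334.9 * 6.2000e-06 * 29
= 0.0602150 mm
dL_um = 0.0602150 * 1000 = 60.2150 um

60.2150


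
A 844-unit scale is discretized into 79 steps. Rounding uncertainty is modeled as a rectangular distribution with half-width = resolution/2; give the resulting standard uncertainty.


resolution = range / divisions
resolution = 844 / 79 = 10.683544
u_res = resolution / (2*sqrt(3))
u_res = 10.683544 / 3.4641016
u_res = 3.0841

3.0841


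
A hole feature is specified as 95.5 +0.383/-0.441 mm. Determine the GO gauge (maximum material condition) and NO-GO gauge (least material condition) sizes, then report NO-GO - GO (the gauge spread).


GO = nominal - lower_tol (smallest hole = maximum material condition)
GO = 95.5 - 0.441 = 95.059
NO-GO = nominal + upper_tol (largest hole = least material condition)
NO-GO = 95.5 + 0.383 = 95.883
spread = NO-GO - GO = 95.883 - 95.059 = 0.8240

0.8240


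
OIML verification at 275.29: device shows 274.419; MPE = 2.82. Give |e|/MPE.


e = indication - reference = 274.419 - 275.29 = -0.8710
|e| = 0.8710
ratio = |e| / MPE = 0.8710 / 2.82
ratio = 0.3089

0.3089


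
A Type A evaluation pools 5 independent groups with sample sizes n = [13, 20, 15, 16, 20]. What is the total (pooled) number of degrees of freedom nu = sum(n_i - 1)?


nu = sum_i (n_i - 1)
nu = ((13 - 1) + (20 - 1) + (15 - 1) + (16 - 1) + (20 - 1))
nu = 12 + 19 + 14 + 15 + 19
nu = 79

79


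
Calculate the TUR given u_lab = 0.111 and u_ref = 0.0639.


TUR = u_lab / u_ref
= 0.111 / 0.0639
= 1.7371

1.7371


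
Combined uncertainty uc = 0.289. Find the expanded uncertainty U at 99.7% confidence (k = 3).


U = k * uc
U = 3 * 0.289
U = 0.8670

0.8670


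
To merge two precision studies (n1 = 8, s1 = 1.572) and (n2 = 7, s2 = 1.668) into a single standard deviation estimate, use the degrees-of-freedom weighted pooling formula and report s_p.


s_p = sqrt(((n1-1)*s1^2 + (n2-1)*s2^2) / (n1+n2-2))
numerator = (8-1)*1.572^2 + (7-1)*1.668^2 = 17.298288 + 16.693344 = 33.991632
denominator = 8 + 7 - 2 = 13
s_p^2 = 33.991632 / 13 = 2.6147409
s_p = sqrt(2.6147409) = 1.6170

1.6170


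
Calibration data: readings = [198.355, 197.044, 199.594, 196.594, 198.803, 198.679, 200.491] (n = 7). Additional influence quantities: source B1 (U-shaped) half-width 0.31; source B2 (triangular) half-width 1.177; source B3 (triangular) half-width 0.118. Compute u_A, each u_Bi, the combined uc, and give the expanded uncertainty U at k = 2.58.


mean = (198.355 + 197.044 + 199.594 + 196.594 + 198.803 + 198.679 + 200.491) / 7 = 198.5085714
s = sqrt(sum((x - mean)^2)/(n-1)) = 1.3575744
u_A = s / sqrt(n) = 1.3575744 / sqrt(7) = 0.51311489
u_B1 = 0.31 / sqrt(2) = 0.2192031
u_B2 = 1.177 / sqrt(6) = 0.48050824
u_B3 = 0.118 / sqrt(6) = 0.048173298
uc = sqrt(0.51311489^2 + 0.2192031^2 + 0.48050824^2 + 0.048173298^2) = 0.73793341
U = k * uc = 2.58 * 0.73793341
U = 1.9039

1.9039


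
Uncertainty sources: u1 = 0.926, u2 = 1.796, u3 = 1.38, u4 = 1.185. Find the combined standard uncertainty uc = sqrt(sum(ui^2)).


uc = sqrt(0.926^2 + 1.796^2 + 1.38^2 + 1.185^2)
uc = sqrt(7.391717)
uc = 2.7188

2.7188


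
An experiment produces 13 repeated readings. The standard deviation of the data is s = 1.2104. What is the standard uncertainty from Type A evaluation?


u_A = s / sqrt(n)
u_A = 1.2104 / sqrt(13)
u_A = 1.2104 / 3.6055513
u_A = 0.3357

0.3357


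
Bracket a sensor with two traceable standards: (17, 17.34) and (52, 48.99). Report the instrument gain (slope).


slope = (y2 - y1) / (x2 - x1)
= (48.99 - 17.34) / (52 - 17)
= 31.6500 / 35
= 0.9043

0.9043


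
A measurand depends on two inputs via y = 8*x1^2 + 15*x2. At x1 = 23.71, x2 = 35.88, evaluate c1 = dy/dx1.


y = 8*x1^2 + 15*x2
dy/dx1 = 2*8*x1
Evaluate at x1 = 23.71: c1 = 16 * 23.71
c1 = 379.3600

379.3600


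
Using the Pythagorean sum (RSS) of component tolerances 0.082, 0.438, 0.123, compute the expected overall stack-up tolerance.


RSS = sqrt(0.082^2 + 0.438^2 + 0.123^2)
= sqrt(0.213697)
= 0.4623

0.4623


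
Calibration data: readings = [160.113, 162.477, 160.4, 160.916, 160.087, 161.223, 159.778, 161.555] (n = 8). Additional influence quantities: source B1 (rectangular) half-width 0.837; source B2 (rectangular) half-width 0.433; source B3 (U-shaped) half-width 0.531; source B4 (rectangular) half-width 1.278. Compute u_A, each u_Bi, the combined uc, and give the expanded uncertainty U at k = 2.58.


mean = (160.113 + 162.477 + 160.4 + 160.916 + 160.087 + 161.223 + 159.778 + 161.555) / 8 = 160.818625
s = sqrt(sum((x - mean)^2)/(n-1)) = 0.90686161
u_A = s / sqrt(n) = 0.90686161 / sqrt(8) = 0.320624
u_B1 = 0.837 / sqrt(3) = 0.48324218
u_B2 = 0.433 / sqrt(3) = 0.24999267
u_B3 = 0.531 / sqrt(2) = 0.3754737
u_B4 = 1.278 / sqrt(3) = 0.73785364
uc = sqrt(0.320624^2 + 0.48324218^2 + 0.24999267^2 + 0.3754737^2 + 0.73785364^2) = 1.0412625
U = k * uc = 2.58 * 1.0412625
U = 2.6865

2.6865


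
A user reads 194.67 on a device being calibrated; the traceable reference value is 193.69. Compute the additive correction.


Correction = standard - reading
= 193.69 - 194.67
= -0.9800

-0.9800


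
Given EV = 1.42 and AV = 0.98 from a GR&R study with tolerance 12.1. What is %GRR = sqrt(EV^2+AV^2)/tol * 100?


GRR = sqrt(EV^2 + AV^2) = sqrt(1.42^2 + 0.98^2) = 1.7253405
%GRR = GRR / tol * 100 = 1.7253405 / 12.1 * 100
%GRR = 14.2590

14.2590


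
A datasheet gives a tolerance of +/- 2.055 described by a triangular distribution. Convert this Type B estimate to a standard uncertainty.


u_B = half_width / sqrt(6)
u_B = 2.055 / 2.4494897
u_B = 0.8390

0.8390


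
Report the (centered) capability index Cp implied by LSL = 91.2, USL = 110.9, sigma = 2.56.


Cp = (USL - LSL) / (6 * sigma)
= (110.9 - 91.2) / (6 * 2.56)
= 19.7000 / 15.3600
= 1.2826

1.2826


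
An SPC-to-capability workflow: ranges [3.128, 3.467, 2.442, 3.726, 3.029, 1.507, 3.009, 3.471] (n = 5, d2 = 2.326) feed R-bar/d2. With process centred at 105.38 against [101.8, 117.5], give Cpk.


R_bar = (3.128 + 3.467 + 2.442 + 3.726 + 3.029 + 1.507 + 3.009 + 3.471) / 8 = 2.972375
sigma = R_bar / d2 = 2.972375 / 2.326 = 1.2778912
Cp = (USL - LSL)/(6*sigma) = (117.5 - 101.8)/(6*1.2778912) = 2.0476
Cpu = (117.5 - 105.38)/(3*1.2778912) = 3.1615
Cpl = (105.38 - 101.8)/(3*1.2778912) = 0.9338
Cpk = min(Cpu, Cpl) = 0.9338

0.9338


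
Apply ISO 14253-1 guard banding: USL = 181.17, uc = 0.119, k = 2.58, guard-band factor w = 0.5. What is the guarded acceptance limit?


U = k * uc = 2.58 * 0.119 = 0.30702
guard band g = w * U = 0.5 * 0.30702 = 0.15351
AL = USL - g = 181.17 - 0.15351
AL = 181.0165

181.0165


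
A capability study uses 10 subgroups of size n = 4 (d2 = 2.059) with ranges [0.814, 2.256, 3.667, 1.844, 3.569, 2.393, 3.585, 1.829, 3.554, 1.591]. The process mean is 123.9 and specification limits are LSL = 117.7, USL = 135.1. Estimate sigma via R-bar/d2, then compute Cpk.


R_bar = (0.814 + 2.256 + 3.667 + 1.844 + 3.569 + 2.393 + 3.585 + 1.829 + 3.554 + 1.591) / 10 = 2.5102
sigma = R_bar / d2 = 2.5102 / 2.059 = 1.2191355
Cp = (USL - LSL)/(6*sigma) = (135.1 - 117.7)/(6*1.2191355) = 2.3787
Cpu = (135.1 - 123.9)/(3*1.2191355) = 3.0623
Cpl = (123.9 - 117.7)/(3*1.2191355) = 1.6952
Cpk = min(Cpu, Cpl) = 1.6952

1.6952


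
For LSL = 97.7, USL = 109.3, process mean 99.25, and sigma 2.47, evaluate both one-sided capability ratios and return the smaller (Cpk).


Cpu = (USL - mean) / (3*sigma) = (109.3 - 99.25) / (3*2.47) = 1.3563
Cpl = (mean - LSL) / (3*sigma) = (99.25 - 97.7) / (3*2.47) = 0.2092
Cpk = min(Cpu, Cpl) = 0.2092

0.2092


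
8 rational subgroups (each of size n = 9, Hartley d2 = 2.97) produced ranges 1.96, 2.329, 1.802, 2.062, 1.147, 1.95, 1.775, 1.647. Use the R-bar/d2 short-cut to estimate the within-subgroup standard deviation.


R_bar = (1.96 + 2.329 + 1.802 + 2.062 + 1.147 + 1.95 + 1.775 + 1.647) / 8
R_bar = 14.672 / 8 = 1.834
sigma_hat = R_bar / d2 = 1.834 / 2.97 = 0.6175

0.6175


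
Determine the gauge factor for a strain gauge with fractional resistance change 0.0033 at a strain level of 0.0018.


GF = (dR/R) / epsilon
= 0.0033 / 0.0018
= 1.8333

1.8333


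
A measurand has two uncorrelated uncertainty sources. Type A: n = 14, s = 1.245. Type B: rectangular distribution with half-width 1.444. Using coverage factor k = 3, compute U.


u_A = s / sqrt(n) = 1.245 / sqrt(14) = 0.33274025
u_B = half_width / sqrt(3) = 1.444 / sqrt(3) = 0.83369379
uc = sqrt(u_A^2 + u_B^2) = sqrt(0.33274025^2 + 0.83369379^2) = 0.89764214
U = k * uc = 3 * 0.89764214
U = 2.6929

2.6929


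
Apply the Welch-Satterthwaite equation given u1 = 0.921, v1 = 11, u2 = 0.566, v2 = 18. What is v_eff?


uc = sqrt(u1^2 + u2^2) = sqrt(0.921^2 + 0.566^2) = 1.0810167
v_eff = uc^4 / (u1^4/v1 + u2^4/v2)
= 1.0810167^4 / (0.921^4/11 + 0.566^4/18)
= 1.3656192 / 0.071111808
v_eff = 19.2038

19.2038


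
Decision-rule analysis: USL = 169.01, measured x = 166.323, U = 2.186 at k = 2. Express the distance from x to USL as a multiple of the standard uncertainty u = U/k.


u = U / k = 2.186 / 2 = 1.093
margin = |USL - x| = |169.01 - 166.323| = 2.687
z = margin / u = 2.687 / 1.093
z = 2.4584

2.4584


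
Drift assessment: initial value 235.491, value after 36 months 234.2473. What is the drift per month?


rate = (v2 - v1) / months
= (234.2473 - 235.491) / 36
= -1.2437 / 36
= -0.0345

-0.0345


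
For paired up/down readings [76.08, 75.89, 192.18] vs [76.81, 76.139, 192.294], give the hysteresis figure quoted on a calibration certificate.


|76.08 - 76.81| = 0.7300
|75.89 - 76.139| = 0.2490
|192.18 - 192.294| = 0.1140
hysteresis = max(diffs) = 0.7300

0.7300


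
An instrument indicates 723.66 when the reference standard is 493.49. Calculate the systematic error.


Systematic error = measured - true
= 723.66 - 493.49
= 230.1700

230.1700


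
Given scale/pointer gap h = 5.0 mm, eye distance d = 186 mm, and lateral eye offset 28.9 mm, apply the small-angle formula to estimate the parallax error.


error = h * offset / d
= 5.0 * 28.9 / 186
= 0.7769

0.7769


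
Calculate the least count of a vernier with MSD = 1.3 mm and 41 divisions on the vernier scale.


LC = MSD / n_div
= 1.3 / 41
= 0.0317

0.0317


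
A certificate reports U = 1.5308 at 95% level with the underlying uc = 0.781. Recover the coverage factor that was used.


k = U / uc
k = 1.5308 / 0.781
k = 1.96

1.96


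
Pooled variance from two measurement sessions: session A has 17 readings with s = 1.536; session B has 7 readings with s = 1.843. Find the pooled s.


s_p = sqrt(((n1-1)*s1^2 + (n2-1)*s2^2) / (n1+n2-2))
numerator = (17-1)*1.536^2 + (7-1)*1.843^2 = 37.748736 + 20.379894 = 58.12863
denominator = 17 + 7 - 2 = 22
s_p^2 = 58.12863 / 22 = 2.6422105
s_p = sqrt(2.6422105) = 1.6255

1.6255


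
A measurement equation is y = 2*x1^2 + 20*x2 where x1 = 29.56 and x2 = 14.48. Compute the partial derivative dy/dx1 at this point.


y = 2*x1^2 + 20*x2
dy/dx1 = 2*2*x1
Evaluate at x1 = 29.56: c1 = 4 * 29.56
c1 = 118.2400

118.2400


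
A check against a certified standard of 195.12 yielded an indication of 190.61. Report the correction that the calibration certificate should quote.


Correction = standard - reading
= 195.12 - 190.61
= 4.5100

4.5100


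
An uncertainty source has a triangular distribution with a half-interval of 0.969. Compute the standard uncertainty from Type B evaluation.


u_B = half_width / sqrt(6)
u_B = 0.969 / 2.4494897
u_B = 0.3956

0.3956


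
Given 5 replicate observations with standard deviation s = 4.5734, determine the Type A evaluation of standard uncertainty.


u_A = s / sqrt(n)
u_A = 4.5734 / sqrt(5)
u_A = 4.5734 / 2.236068
u_A = 2.0453

2.0453


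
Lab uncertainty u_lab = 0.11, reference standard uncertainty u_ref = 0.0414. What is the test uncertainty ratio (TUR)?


TUR = u_lab / u_ref
= 0.11 / 0.0414
= 2.6570

2.6570


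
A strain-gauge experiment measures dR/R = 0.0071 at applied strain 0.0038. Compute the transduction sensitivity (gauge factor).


GF = (dR/R) / epsilon
= 0.0071 / 0.0038
= 1.8684

1.8684


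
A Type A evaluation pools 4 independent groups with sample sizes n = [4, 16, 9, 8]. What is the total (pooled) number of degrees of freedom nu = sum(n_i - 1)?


nu = sum_i (n_i - 1)
nu = ((4 - 1) + (16 - 1) + (9 - 1) + (8 - 1))
nu = 3 + 15 + 8 + 7
nu = 33

33


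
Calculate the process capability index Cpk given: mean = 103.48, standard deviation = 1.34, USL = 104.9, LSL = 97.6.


Cpu = (USL - mean) / (3*sigma) = (104.9 - 103.48) / (3*1.34) = 0.3532
Cpl = (mean - LSL) / (3*sigma) = (103.48 - 97.6) / (3*1.34) = 1.4627
Cpk = min(Cpu, Cpl) = 0.3532

0.3532


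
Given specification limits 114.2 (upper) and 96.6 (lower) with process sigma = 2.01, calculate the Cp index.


Cp = (USL - LSL) / (6 * sigma)
= (114.2 - 96.6) / (6 * 2.01)
= 17.6000 / 12.0600
= 1.4594

1.4594


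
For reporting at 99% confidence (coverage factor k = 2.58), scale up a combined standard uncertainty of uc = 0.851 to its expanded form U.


U = k * uc
U = 2.58 * 0.851
U = 2.1956

2.1956


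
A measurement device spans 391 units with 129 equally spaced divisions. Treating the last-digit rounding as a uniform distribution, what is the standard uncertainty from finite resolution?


resolution = range / divisions
resolution = 391 / 129 = 3.0310078
u_res = resolution / (2*sqrt(3))
u_res = 3.0310078 / 3.4641016
u_res = 0.8750

0.8750


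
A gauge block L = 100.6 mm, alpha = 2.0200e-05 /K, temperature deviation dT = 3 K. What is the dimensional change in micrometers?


dL = L * alpha * dT
= 100.6 * 2.0200e-05 * 3
= 0.0060964 mm
dL_um = 0.0060964 * 1000 = 6.0964 um

6.0964


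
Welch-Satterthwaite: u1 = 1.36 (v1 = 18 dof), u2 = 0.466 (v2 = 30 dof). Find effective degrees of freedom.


uc = sqrt(u1^2 + u2^2) = sqrt(1.36^2 + 0.466^2) = 1.4376216
v_eff = uc^4 / (u1^4/v1 + u2^4/v2)
= 1.4376216^4 / (1.36^4/18 + 0.466^4/30)
= 4.2714798 / 0.19162857
v_eff = 22.2904

22.2904


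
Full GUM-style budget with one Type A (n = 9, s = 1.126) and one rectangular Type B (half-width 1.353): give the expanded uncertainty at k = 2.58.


u_A = s / sqrt(n) = 1.126 / sqrt(9) = 0.37533333
u_B = half_width / sqrt(3) = 1.353 / sqrt(3) = 0.78115491
uc = sqrt(u_A^2 + u_B^2) = sqrt(0.37533333^2 + 0.78115491^2) = 0.86664762
U = k * uc = 2.58 * 0.86664762
U = 2.2360

2.2360


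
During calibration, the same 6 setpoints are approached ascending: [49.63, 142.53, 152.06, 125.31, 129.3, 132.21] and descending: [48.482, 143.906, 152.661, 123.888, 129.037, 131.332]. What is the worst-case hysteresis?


|49.63 - 48.482| = 1.1480
|142.53 - 143.906| = 1.3760
|152.06 - 152.661| = 0.6010
|125.31 - 123.888| = 1.4220
|129.3 - 129.037| = 0.2630
|132.21 - 131.332| = 0.8780
hysteresis = max(diffs) = 1.4220

1.4220


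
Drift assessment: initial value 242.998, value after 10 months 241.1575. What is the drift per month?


rate = (v2 - v1) / months
= (241.1575 - 242.998) / 10
= -1.8405 / 10
= -0.1840

-0.1840


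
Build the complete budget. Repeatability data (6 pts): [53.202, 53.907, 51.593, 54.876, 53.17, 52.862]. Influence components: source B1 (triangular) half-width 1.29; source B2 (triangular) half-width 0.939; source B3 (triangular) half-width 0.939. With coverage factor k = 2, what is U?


mean = (53.202 + 53.907 + 51.593 + 54.876 + 53.17 + 52.862) / 6 = 53.26833333
s = sqrt(sum((x - mean)^2)/(n-1)) = 1.093472
u_A = s / sqrt(n) = 1.093472 / sqrt(6) = 0.44640807
u_B1 = 1.29 / sqrt(6) = 0.52664029
u_B2 = 0.939 / sqrt(6) = 0.38334514
u_B3 = 0.939 / sqrt(6) = 0.38334514
uc = sqrt(0.44640807^2 + 0.52664029^2 + 0.38334514^2 + 0.38334514^2) = 0.87780246
U = k * uc = 2 * 0.87780246
U = 1.7556

1.7556


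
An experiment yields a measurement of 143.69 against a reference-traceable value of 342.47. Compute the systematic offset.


Systematic error = measured - true
= 143.69 - 342.47
= -198.7800

-198.7800


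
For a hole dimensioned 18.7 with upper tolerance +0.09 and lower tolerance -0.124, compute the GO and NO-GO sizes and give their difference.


GO = nominal - lower_tol (smallest hole = maximum material condition)
GO = 18.7 - 0.124 = 18.576
NO-GO = nominal + upper_tol (largest hole = least material condition)
NO-GO = 18.7 + 0.09 = 18.79
spread = NO-GO - GO = 18.79 - 18.576 = 0.2140

0.2140


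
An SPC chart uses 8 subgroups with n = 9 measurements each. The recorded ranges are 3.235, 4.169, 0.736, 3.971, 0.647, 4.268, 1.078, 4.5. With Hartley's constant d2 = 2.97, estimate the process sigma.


R_bar = (3.235 + 4.169 + 0.736 + 3.971 + 0.647 + 4.268 + 1.078 + 4.5) / 8
R_bar = 22.604 / 8 = 2.8255
sigma_hat = R_bar / d2 = 2.8255 / 2.97 = 0.9513

0.9513


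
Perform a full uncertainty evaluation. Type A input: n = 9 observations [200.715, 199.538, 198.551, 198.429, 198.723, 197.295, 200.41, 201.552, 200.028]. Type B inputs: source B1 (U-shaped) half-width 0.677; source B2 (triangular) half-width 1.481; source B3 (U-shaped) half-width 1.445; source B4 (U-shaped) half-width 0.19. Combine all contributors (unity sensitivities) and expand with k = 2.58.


mean = (200.715 + 199.538 + 198.551 + 198.429 + 198.723 + 197.295 + 200.41 + 201.552 + 200.028) / 9 = 199.4712222
s = sqrt(sum((x - mean)^2)/(n-1)) = 1.3370303
u_A = s / sqrt(n) = 1.3370303 / sqrt(9) = 0.44567677
u_B1 = 0.677 / sqrt(2) = 0.47871129
u_B2 = 1.481 / sqrt(6) = 0.60461572
u_B3 = 1.445 / sqrt(2) = 1.0217693
u_B4 = 0.19 / sqrt(2) = 0.13435029
uc = sqrt(0.44567677^2 + 0.47871129^2 + 0.60461572^2 + 1.0217693^2 + 0.13435029^2) = 1.3621362
U = k * uc = 2.58 * 1.3621362
U = 3.5143

3.5143


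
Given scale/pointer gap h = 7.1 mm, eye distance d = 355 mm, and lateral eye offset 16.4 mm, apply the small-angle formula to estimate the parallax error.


error = h * offset / d
= 7.1 * 16.4 / 355
= 0.3280

0.3280


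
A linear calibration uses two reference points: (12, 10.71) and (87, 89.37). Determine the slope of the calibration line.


slope = (y2 - y1) / (x2 - x1)
= (89.37 - 10.71) / (87 - 12)
= 78.6600 / 75
= 1.0488

1.0488


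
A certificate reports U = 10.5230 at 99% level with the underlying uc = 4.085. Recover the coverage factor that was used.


k = U / uc
k = 10.5230 / 4.085
k = 2.576

2.576


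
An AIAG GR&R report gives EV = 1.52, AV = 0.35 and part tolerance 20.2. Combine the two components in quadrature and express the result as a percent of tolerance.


GRR = sqrt(EV^2 + AV^2) = sqrt(1.52^2 + 0.35^2) = 1.5597756
%GRR = GRR / tol * 100 = 1.5597756 / 20.2 * 100
%GRR = 7.7217

7.7217


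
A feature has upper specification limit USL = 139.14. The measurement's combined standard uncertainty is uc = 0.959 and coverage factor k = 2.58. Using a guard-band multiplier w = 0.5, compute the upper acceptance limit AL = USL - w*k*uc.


U = k * uc = 2.58 * 0.959 = 2.47422
guard band g = w * U = 0.5 * 2.47422 = 1.23711
AL = USL - g = 139.14 - 1.23711
AL = 137.9029

137.9029


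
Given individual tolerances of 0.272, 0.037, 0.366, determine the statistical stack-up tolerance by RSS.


RSS = sqrt(0.272^2 + 0.037^2 + 0.366^2)
= sqrt(0.209309)
= 0.4575

0.4575


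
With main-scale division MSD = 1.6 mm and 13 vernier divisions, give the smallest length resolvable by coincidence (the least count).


LC = MSD / n_div
= 1.6 / 13
= 0.1231

0.1231


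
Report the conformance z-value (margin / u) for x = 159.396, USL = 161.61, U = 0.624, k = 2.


u = U / k = 0.624 / 2 = 0.312
margin = |USL - x| = |161.61 - 159.396| = 2.214
z = margin / u = 2.214 / 0.312
z = 7.0962

7.0962


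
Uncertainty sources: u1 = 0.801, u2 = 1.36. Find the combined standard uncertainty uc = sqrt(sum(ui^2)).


uc = sqrt(0.801^2 + 1.36^2)
uc = sqrt(2.491201)
uc = 1.5784

1.5784
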